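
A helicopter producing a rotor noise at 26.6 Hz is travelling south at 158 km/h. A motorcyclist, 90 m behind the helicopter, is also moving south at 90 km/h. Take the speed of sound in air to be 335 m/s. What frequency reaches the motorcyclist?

25.3 Hz

158 km/h = 43.89 m/s; 90 km/h = 25 m/s.
The motorcyclist is behind, so the helicopter is moving away from it while the motorcyclist is moving toward the helicopter.
General Doppler shift: f' = f · (v + v_o)/(v + v_s).
f' = 26.6 × (335 + 25)/(335 + 43.89) = 26.6 × 360/378.89 ≈ 25.3 Hz.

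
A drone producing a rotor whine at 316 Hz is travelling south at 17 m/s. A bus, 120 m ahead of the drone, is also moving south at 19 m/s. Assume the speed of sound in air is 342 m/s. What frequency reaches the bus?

314 Hz

The bus is ahead, so the drone is moving toward it while the bus is moving away from the drone.
General Doppler shift: f' = f · (v − v_o)/(v − v_s).
f' = 316 × (342 − 19)/(342 − 17) = 316 × 323/325 ≈ 314 Hz.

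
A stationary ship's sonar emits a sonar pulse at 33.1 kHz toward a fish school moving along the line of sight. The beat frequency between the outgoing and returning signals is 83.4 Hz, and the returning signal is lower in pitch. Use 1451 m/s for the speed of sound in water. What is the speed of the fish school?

1.83 m/s

Double Doppler shift off a moving reflector: f₂ = f₀ · (v + u)/(v − u) (u > 0 toward emitter).
Returning signal is lower, so f₂ = f₀ − Δf = 33100 − 83.4 = 33016.6 Hz.
Rearranging, u = v · (f₂ − f₀)/(f₂ + f₀) = 1451 × -83.4/66116.6 ≈ -1.83 m/s.
So the fish school is moving at 1.83 m/s away from the emitter.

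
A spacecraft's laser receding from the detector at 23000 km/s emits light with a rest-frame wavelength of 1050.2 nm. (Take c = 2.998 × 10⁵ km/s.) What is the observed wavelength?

β = v/c = 23000/299800 = 0.0767.
Relativistic Doppler for wavelength: λ' = λ₀ · √((1 + β)/(1 − β)).
λ' = 1050.2 × √(1.0767/0.9233) = 1050.2 × 1.07990 ≈ 1134.1 nm.

1134.1 nm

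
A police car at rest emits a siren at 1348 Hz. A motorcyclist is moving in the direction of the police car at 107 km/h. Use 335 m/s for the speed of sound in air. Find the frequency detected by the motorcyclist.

107 km/h = 29.72 m/s.
Only the observer moves, toward the source, so f' = f · (v + v_o)/v.
f' = 1348 × (335 + 29.72)/335 = 1348 × 364.72/335 ≈ 1468 Hz.

1468 Hz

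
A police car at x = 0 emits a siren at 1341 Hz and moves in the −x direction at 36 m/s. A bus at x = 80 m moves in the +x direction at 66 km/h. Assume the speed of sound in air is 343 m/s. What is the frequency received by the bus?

1149 Hz

66 km/h = 18.33 m/s.
The observer lies on the +x side, so the source is heading away from the observer and the observer is heading away from the source.
General Doppler shift: f' = f · (v − v_o)/(v + v_s).
f' = 1341 × (343 − 18.33)/(343 + 36) = 1341 × 324.67/379 ≈ 1149 Hz.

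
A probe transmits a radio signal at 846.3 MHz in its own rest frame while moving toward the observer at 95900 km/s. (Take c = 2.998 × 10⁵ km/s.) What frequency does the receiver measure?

β = v/c = 95900/299800 = 0.3199.
Relativistic Doppler for frequency: f' = f₀ · √((1 + β)/(1 − β)).
f' = 846.3 × √(1.3199/0.6801) = 846.3 × 1.39307 ≈ 1179.0 MHz.

1179.0 MHz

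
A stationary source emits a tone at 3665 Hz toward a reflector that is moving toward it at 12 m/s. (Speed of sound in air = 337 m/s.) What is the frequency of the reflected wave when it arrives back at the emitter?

3936 Hz

At the reflector (a moving observer), f₁ = f₀ · (v + u)/v = 3665 × 349/337 ≈ 3796 Hz.
On reflection it acts as a source moving toward the stationary detector: f₂ = f₁ · v/(v − u) = 3796 × 337/325 ≈ 3936 Hz.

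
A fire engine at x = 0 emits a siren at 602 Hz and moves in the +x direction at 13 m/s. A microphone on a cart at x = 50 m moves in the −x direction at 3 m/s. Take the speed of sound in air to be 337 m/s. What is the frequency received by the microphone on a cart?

632 Hz

The observer lies on the +x side, so the source is heading toward the observer and the observer is heading toward the source.
Both move, so f' = f · (v + v_o)/(v − v_s).
f' = 602 × (337 + 3)/(337 − 13) = 602 × 340/324 ≈ 632 Hz.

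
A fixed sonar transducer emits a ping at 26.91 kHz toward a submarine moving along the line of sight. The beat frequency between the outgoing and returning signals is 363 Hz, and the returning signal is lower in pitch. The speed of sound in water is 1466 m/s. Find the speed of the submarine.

Double Doppler shift off a moving reflector: f₂ = f₀ · (v + u)/(v − u) (u > 0 toward emitter).
Returning signal is lower, so f₂ = f₀ − Δf = 26910 − 363 = 26547 Hz.
Rearranging, u = v · (f₂ − f₀)/(f₂ + f₀) = 1466 × -363/53457 ≈ -10.0 m/s.
So the submarine is moving at 10.0 m/s away from the emitter.

10.0 m/s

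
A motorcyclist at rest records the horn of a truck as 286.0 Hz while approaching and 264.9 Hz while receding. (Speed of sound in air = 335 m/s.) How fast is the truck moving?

12.8 m/s

f₁/f₂ = (v + v_s)/(v − v_s), so v_s = v · (f₁ − f₂)/(f₁ + f₂).
v_s = 335 × (286.0 − 264.9)/(286.0 + 264.9) = 335 × 21.1/550.9 ≈ 12.8 m/s.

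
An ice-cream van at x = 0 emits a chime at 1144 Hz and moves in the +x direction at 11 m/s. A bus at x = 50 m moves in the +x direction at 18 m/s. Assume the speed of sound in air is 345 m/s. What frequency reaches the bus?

1120 Hz

The observer lies on the +x side, so the source is heading toward the observer and the observer is heading away from the source.
Both move, so f' = f · (v − v_o)/(v − v_s).
f' = 1144 × (345 − 18)/(345 − 11) = 1144 × 327/334 ≈ 1120 Hz.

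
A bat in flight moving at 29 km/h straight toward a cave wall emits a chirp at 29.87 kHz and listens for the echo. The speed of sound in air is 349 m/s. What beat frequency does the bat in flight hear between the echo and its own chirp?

1411 Hz

29 km/h = 8.056 m/s.
The cave wall receives the sound from a moving source: f₁ = f₀ · v/(v − v_e) = 29.87 × 349/340.94 ≈ 30.576 kHz.
On the return leg the bat in flight is a moving observer: f₂ = f₁ · (v + v_e)/v = 30.576 × 357.06/349 ≈ 31.281 kHz.
Beat against the emitted tone (with f₀ = 29870 Hz): |f₂ − f₀| = 2v_e·f₀/(v − v_e) = 2 × 8.056 × 29870/340.94 ≈ 1411 Hz.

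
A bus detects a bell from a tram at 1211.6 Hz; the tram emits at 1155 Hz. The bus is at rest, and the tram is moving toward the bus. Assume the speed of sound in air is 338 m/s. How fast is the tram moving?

f' = f · v/(v − v_s) ⇒ v_s = v · |1 − f/f'|.
v_s = 338 × |1 − 1155/1211.6| = 338 × 0.04672 ≈ 15.8 m/s.

15.8 m/s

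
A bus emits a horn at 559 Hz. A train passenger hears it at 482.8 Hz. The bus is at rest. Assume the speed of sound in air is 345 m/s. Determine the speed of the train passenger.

f' < f, so the train passenger is receding.
f' = f · (v − v_o)/v ⇒ v_o = v · |f'/f − 1|.
v_o = 345 × |482.8/559 − 1| = 345 × 0.1363 ≈ 47 m/s.

47 m/s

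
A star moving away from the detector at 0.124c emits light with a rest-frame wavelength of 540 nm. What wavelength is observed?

611.7 nm

Relativistic Doppler for wavelength: λ' = λ₀ · √((1 + β)/(1 − β)).
λ' = 540 × √(1.1240/0.8760) = 540 × 1.13274 ≈ 611.7 nm.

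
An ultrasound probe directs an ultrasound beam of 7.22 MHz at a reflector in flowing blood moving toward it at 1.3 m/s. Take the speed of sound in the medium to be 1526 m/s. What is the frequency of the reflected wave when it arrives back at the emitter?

7.232 MHz

The reflector in flowing blood first receives the wave as a moving observer: f₁ = f₀ · (v + u)/v = 7.22 × (1526 + 1.3)/1526 ≈ 7.226 MHz.
On reflection it acts as a source moving toward the stationary detector: f₂ = f₁ · v/(v − u) = 7.226 × 1526/1524.7 ≈ 7.232 MHz.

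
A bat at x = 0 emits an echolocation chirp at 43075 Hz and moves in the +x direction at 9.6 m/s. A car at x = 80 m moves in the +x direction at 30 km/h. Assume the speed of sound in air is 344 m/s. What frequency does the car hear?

43238 Hz

30 km/h = 8.333 m/s.
The observer lies on the +x side, so the source is heading toward the observer and the observer is heading away from the source.
Both move, so f' = f · (v − v_o)/(v − v_s).
f' = 43075 × (344 − 8.333)/(344 − 9.6) = 43075 × 335.67/334.4 ≈ 43238 Hz.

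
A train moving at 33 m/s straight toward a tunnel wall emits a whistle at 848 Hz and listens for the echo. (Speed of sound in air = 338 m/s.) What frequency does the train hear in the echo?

The tunnel wall receives the sound from a moving source: f₁ = f₀ · v/(v − v_e) = 848 × 338/305 ≈ 940 Hz.
On the return leg the train is a moving observer: f₂ = f₁ · (v + v_e)/v = 940 × 371/338 ≈ 1032 Hz.
Equivalently f₂ = f₀ · (v + v_e)/(v − v_e).

1032 Hz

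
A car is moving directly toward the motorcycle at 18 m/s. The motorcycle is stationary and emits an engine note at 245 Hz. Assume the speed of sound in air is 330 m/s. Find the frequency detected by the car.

Only the observer moves, toward the source, so f' = f · (v + v_o)/v.
f' = 245 × (330 + 18)/330 = 245 × 348/330 ≈ 258 Hz.

258 Hz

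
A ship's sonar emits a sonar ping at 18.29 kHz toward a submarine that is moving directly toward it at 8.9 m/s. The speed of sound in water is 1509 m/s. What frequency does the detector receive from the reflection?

The submarine first receives the wave as a moving observer: f₁ = f₀ · (v + u)/v = 18.29 × (1509 + 8.9)/1509 ≈ 18.40 kHz.
The reflection then acts as a moving source: f₂ = f₁ · v/(v − u) ≈ 18.51 kHz.

18.51 kHz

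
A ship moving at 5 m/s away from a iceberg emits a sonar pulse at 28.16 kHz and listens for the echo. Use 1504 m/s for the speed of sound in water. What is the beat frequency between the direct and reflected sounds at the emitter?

187 Hz

The iceberg receives the sound from a moving source: f₁ = f₀ · v/(v + v_e) = 28.16 × 1504/1509 ≈ 28.0667 kHz.
On the return leg the ship is a moving observer: f₂ = f₁ · (v − v_e)/v = 28.0667 × 1499/1504 ≈ 27.9734 kHz.
Beat against the emitted tone (with f₀ = 28160 Hz): |f₂ − f₀| = 2v_e·f₀/(v + v_e) = 2 × 5 × 28160/1509 ≈ 187 Hz.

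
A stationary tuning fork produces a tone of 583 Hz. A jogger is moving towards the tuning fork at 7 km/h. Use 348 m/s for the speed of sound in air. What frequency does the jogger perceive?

7 km/h = 1.944 m/s.
Only the observer moves, toward the source, so f' = f · (v + v_o)/v.
f' = 583 × (348 + 1.944)/348 = 583 × 349.94/348 ≈ 586 Hz.

586 Hz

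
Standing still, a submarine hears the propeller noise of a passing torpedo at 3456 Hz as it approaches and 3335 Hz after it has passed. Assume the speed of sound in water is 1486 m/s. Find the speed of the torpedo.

26 m/s

f₁/f₂ = (v + v_s)/(v − v_s), so v_s = v · (f₁ − f₂)/(f₁ + f₂).
v_s = 1486 × (3456 − 3335)/(3456 + 3335) = 1486 × 121/6791 ≈ 26 m/s.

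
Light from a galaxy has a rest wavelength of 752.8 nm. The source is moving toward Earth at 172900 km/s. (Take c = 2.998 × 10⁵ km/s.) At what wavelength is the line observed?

390.0 nm

β = v/c = 172900/299800 = 0.5767.
Relativistic Doppler for wavelength: λ' = λ₀ · √((1 − β)/(1 + β)).
λ' = 752.8 × √(0.4233/1.5767) = 752.8 × 0.51813 ≈ 390.0 nm.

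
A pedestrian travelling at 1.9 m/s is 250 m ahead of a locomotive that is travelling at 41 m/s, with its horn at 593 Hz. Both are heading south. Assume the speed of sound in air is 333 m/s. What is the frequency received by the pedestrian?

The pedestrian is ahead, so the locomotive is moving toward it while the pedestrian is moving away from the locomotive.
With source approaching and observer receding, f' = f · (v − v_o)/(v − v_s).
f' = 593 × (333 − 1.9)/(333 − 41) = 593 × 331.1/292 ≈ 672 Hz.

672 Hz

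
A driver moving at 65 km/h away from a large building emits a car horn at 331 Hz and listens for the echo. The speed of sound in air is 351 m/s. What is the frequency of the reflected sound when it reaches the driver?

65 km/h = 18.06 m/s.
The large building receives the sound from a moving source: f₁ = f₀ · v/(v + v_e) = 331 × 351/369.06 ≈ 315 Hz.
On the return leg the driver is a moving observer: f₂ = f₁ · (v − v_e)/v = 315 × 332.94/351 ≈ 299 Hz.

299 Hz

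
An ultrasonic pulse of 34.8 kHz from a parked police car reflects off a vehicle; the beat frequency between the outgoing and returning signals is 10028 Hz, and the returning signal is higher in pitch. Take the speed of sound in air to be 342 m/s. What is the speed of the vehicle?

Double Doppler shift off a moving reflector: f₂ = f₀ · (v + u)/(v − u) (u > 0 toward emitter).
Returning signal is higher, so f₂ = f₀ + Δf = 34800 + 10028 = 44828 Hz.
Rearranging, u = v · (f₂ − f₀)/(f₂ + f₀) = 342 × 10028/79628 ≈ 43 m/s.
So the vehicle is moving at 43 m/s toward the emitter.

43 m/s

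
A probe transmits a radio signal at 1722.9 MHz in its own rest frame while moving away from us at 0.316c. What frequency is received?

Relativistic Doppler for frequency: f' = f₀ · √((1 − β)/(1 + β)).
f' = 1722.9 × √(0.6840/1.3160) = 1722.9 × 0.72094 ≈ 1242.1 MHz.

1242.1 MHz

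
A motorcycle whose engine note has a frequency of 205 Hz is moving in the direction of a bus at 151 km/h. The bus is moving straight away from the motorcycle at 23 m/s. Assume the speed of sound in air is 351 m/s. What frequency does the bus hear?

151 km/h = 41.94 m/s.
Both move, so f' = f · (v − v_o)/(v − v_s).
f' = 205 × (351 − 23)/(351 − 41.94) = 205 × 328/309.06 ≈ 218 Hz.

218 Hz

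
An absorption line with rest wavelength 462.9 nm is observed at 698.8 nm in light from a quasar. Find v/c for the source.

λ'/λ₀ = 1.5096 > 1 (redshift), so the source is receding.
λ'/λ₀ = √((1 + β)/(1 − β)) for a receding source ⇒ β = (r² − 1)/(r² + 1) with r = λ'/λ₀.
β = (2.2789 − 1)/(2.2789 + 1) ≈ 0.390.

0.390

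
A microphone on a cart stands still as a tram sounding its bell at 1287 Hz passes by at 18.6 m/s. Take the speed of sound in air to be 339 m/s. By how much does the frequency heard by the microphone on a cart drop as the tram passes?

142 Hz

Approaching: f₁ = f · v/(v − v_s) = 1287 × 339/320.4 ≈ 1362 Hz.
Receding: f₂ = f · v/(v + v_s) = 1287 × 339/357.6 ≈ 1220 Hz.
Drop: f₁ − f₂ = 2f·v·v_s/(v² − v_s²) = 2 × 1287 × 339 × 18.6/(339² − 18.6²) ≈ 142 Hz.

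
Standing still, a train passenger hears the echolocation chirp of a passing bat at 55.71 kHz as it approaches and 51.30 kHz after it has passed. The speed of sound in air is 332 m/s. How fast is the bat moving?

f₁/f₂ = (v + v_s)/(v − v_s), so v_s = v · (f₁ − f₂)/(f₁ + f₂).
v_s = 332 × (55.71 − 51.30)/(55.71 + 51.30) = 332 × 4.41/107.01 ≈ 13.7 m/s.

13.7 m/s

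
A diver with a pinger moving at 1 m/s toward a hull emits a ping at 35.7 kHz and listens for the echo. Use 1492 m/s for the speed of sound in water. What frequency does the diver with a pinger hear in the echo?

The hull receives the sound from a moving source: f₁ = f₀ · v/(v − v_e) = 35.7 × 1492/1491 ≈ 35.7 kHz.
On the return leg the diver with a pinger is a moving observer: f₂ = f₁ · (v + v_e)/v = 35.7 × 1493/1492 ≈ 35.7 kHz.

35.7 kHz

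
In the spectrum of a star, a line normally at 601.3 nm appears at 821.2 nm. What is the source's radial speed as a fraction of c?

λ'/λ₀ = 1.3657 > 1 (redshift), so the source is receding.
λ'/λ₀ = √((1 + β)/(1 − β)) for a receding source ⇒ β = (r² − 1)/(r² + 1) with r = λ'/λ₀.
β = (1.8652 − 1)/(1.8652 + 1) ≈ 0.302.

0.302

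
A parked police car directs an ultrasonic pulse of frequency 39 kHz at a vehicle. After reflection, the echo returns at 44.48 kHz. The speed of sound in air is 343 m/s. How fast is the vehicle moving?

22.5 m/s

Double Doppler shift off a moving reflector: f₂ = f₀ · (v + u)/(v − u) (u > 0 toward emitter).
Rearranging, u = v · (f₂ − f₀)/(f₂ + f₀) = 343 × 5.48/83.48 ≈ 22.5 m/s.
So the vehicle is moving at 22.5 m/s toward the emitter.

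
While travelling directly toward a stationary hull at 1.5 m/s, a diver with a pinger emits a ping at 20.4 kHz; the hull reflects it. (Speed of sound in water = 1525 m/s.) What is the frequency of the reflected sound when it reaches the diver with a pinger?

20.4 kHz

The hull receives the sound from a moving source: f₁ = f₀ · v/(v − v_e) = 20.4 × 1525/1523.5 ≈ 20.4 kHz.
On the return leg the diver with a pinger is a moving observer: f₂ = f₁ · (v + v_e)/v = 20.4 × 1526.5/1525 ≈ 20.4 kHz.
Equivalently f₂ = f₀ · (v + v_e)/(v − v_e).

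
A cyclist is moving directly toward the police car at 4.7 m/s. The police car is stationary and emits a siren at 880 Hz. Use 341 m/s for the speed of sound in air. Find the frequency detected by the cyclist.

Moving observer, stationary source: f' = f · (v + v_o)/v.
f' = 880 × (341 + 4.7)/341 = 880 × 345.7/341 ≈ 892 Hz.

892 Hz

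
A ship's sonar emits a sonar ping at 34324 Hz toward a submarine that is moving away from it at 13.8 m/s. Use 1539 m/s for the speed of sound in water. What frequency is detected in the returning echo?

At the submarine (a moving observer), f₁ = f₀ · (v − u)/v = 34324 × 1525.2/1539 ≈ 34016 Hz.
On reflection it acts as a source moving away from the stationary detector: f₂ = f₁ · v/(v + u) = 34016 × 1539/1552.8 ≈ 33714 Hz.
Equivalently f₂ = f₀ · (v − u)/(v + u).

33714 Hz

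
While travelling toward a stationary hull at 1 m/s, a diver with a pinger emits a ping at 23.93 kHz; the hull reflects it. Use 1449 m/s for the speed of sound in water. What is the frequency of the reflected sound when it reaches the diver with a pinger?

24.0 kHz

The hull receives the sound from a moving source: f₁ = f₀ · v/(v − v_e) = 23.93 × 1449/1448 ≈ 23.9 kHz.
On the return leg the diver with a pinger is a moving observer: f₂ = f₁ · (v + v_e)/v = 23.9 × 1450/1449 ≈ 24.0 kHz.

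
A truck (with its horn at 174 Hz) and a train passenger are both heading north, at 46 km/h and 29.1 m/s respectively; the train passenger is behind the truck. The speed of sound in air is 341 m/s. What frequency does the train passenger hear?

182 Hz

46 km/h = 12.78 m/s.
The train passenger is behind, so the truck is moving away from it while the train passenger is moving toward the truck.
With source receding and observer approaching, f' = f · (v + v_o)/(v + v_s).
f' = 174 × (341 + 29.1)/(341 + 12.78) = 174 × 370.1/353.78 ≈ 182 Hz.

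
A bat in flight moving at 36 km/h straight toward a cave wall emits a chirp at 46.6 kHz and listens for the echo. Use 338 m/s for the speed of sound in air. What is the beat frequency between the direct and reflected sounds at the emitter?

36 km/h = 10 m/s.
The cave wall receives the sound from a moving source: f₁ = f₀ · v/(v − v_e) = 46.6 × 338/328 ≈ 48.02 kHz.
On the return leg the bat in flight is a moving observer: f₂ = f₁ · (v + v_e)/v = 48.02 × 348/338 ≈ 49.44 kHz.
Equivalently f₂ = f₀ · (v + v_e)/(v − v_e).
Beat against the emitted tone (with f₀ = 46600 Hz): |f₂ − f₀| = 2v_e·f₀/(v − v_e) = 2 × 10 × 46600/328 ≈ 2841 Hz.

2841 Hz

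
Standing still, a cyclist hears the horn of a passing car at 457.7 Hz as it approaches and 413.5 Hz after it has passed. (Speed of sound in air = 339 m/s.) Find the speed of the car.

f₁/f₂ = (v + v_s)/(v − v_s), so v_s = v · (f₁ − f₂)/(f₁ + f₂).
v_s = 339 × (457.7 − 413.5)/(457.7 + 413.5) = 339 × 44.2/871.2 ≈ 17.2 m/s.

17.2 m/s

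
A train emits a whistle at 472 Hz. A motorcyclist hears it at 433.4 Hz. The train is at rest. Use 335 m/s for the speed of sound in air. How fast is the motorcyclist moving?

f' < f, so the motorcyclist is receding.
f' = f · (v − v_o)/v ⇒ v_o = v · |f'/f − 1|.
v_o = 335 × |433.4/472 − 1| = 335 × 0.08178 ≈ 27 m/s.

27 m/s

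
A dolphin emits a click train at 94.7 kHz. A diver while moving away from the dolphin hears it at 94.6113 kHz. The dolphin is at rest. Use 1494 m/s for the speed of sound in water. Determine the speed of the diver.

f' = f · (v − v_o)/v ⇒ v_o = v · |f'/f − 1|.
v_o = 1494 × |94.6113/94.7 − 1| = 1494 × 0.0009366 ≈ 1.40 m/s.

1.40 m/s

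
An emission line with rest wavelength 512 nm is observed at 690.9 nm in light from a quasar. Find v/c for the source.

λ'/λ₀ = 1.3494 > 1 (redshift), so the source is receding.
λ'/λ₀ = √((1 + β)/(1 − β)) for a receding source ⇒ β = (r² − 1)/(r² + 1) with r = λ'/λ₀.
β = (1.8209 − 1)/(1.8209 + 1) ≈ 0.291.

0.291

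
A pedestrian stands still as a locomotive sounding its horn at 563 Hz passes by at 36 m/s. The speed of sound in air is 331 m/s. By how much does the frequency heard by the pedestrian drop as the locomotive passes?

Approaching: f₁ = f · v/(v − v_s) = 563 × 331/295 ≈ 632 Hz.
Receding: f₂ = f · v/(v + v_s) = 563 × 331/367 ≈ 508 Hz.
Drop: f₁ − f₂ = 2f·v·v_s/(v² − v_s²) = 2 × 563 × 331 × 36/(331² − 36²) ≈ 124 Hz.

124 Hz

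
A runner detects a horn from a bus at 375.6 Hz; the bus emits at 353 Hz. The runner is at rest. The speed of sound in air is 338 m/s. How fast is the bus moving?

20.3 m/s

f' > f, so the bus is approaching.
f' = f · v/(v − v_s) ⇒ v_s = v · |1 − f/f'|.
v_s = 338 × |1 − 353/375.6| = 338 × 0.06017 ≈ 20.3 m/s.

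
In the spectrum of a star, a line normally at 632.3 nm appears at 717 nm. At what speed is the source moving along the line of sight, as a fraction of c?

λ'/λ₀ = 1.1340 > 1 (redshift), so the source is receding.
λ'/λ₀ = √((1 + β)/(1 − β)) for a receding source ⇒ β = (r² − 1)/(r² + 1) with r = λ'/λ₀.
β = (1.2859 − 1)/(1.2859 + 1) ≈ 0.125.

0.125c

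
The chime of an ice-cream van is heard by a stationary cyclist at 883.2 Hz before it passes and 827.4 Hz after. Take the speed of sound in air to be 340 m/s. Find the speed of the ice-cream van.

f₁/f₂ = (v + v_s)/(v − v_s), so v_s = v · (f₁ − f₂)/(f₁ + f₂).
v_s = 340 × (883.2 − 827.4)/(883.2 + 827.4) = 340 × 55.8/1710.6 ≈ 11.1 m/s.

11.1 m/s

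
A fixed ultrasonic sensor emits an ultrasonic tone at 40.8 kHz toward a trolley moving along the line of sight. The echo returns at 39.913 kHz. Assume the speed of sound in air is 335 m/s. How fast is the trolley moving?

3.7 m/s

Double Doppler shift off a moving reflector: f₂ = f₀ · (v + u)/(v − u) (u > 0 toward emitter).
Rearranging, u = v · (f₂ − f₀)/(f₂ + f₀) = 335 × -0.887/80.713 ≈ -3.7 m/s.
So the trolley is moving at 3.7 m/s away from the emitter.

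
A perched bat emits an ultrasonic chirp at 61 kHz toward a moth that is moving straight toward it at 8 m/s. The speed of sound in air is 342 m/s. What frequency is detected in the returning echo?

The moth first receives the wave as a moving observer: f₁ = f₀ · (v + u)/v = 61 × (342 + 8)/342 ≈ 62.4 kHz.
On reflection it acts as a source moving toward the stationary detector: f₂ = f₁ · v/(v − u) = 62.4 × 342/334 ≈ 63.9 kHz.
Equivalently f₂ = f₀ · (v + u)/(v − u).

63.9 kHz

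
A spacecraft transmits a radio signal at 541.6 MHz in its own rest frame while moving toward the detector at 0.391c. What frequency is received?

818.5 MHz

Relativistic Doppler for frequency: f' = f₀ · √((1 + β)/(1 − β)).
f' = 541.6 × √(1.3910/0.6090) = 541.6 × 1.51131 ≈ 818.5 MHz.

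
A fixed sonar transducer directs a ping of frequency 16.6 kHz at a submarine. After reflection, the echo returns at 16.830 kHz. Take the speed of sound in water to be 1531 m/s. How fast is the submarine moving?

10.5 m/s

Double Doppler shift off a moving reflector: f₂ = f₀ · (v + u)/(v − u) (u > 0 toward emitter).
Rearranging, u = v · (f₂ − f₀)/(f₂ + f₀) = 1531 × 0.230/33.430 ≈ 10.5 m/s.
So the submarine is moving at 10.5 m/s toward the emitter.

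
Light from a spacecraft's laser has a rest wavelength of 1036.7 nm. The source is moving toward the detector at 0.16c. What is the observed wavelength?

882.2 nm

Relativistic Doppler for wavelength: λ' = λ₀ · √((1 − β)/(1 + β)).
λ' = 1036.7 × √(0.8400/1.1600) = 1036.7 × 0.85096 ≈ 882.2 nm.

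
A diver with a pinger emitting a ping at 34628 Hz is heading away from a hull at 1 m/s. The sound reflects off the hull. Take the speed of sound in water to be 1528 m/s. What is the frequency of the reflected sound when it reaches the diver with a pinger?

34583 Hz

The hull receives the sound from a moving source: f₁ = f₀ · v/(v + v_e) = 34628 × 1528/1529 ≈ 34605 Hz.
On the return leg the diver with a pinger is a moving observer: f₂ = f₁ · (v − v_e)/v = 34605 × 1527/1528 ≈ 34583 Hz.
Equivalently f₂ = f₀ · (v − v_e)/(v + v_e).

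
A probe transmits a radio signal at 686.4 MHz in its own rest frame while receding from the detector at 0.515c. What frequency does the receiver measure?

388.4 MHz

Relativistic Doppler for frequency: f' = f₀ · √((1 − β)/(1 + β)).
f' = 686.4 × √(0.4850/1.5150) = 686.4 × 0.56580 ≈ 388.4 MHz.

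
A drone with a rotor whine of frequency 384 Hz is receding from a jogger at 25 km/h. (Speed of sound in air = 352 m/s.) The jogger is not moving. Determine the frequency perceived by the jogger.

377 Hz

25 km/h = 6.944 m/s.
With the source moving away from a stationary observer, f' = f · v/(v + v_s).
f' = 384 × 352/(352 + 6.944) = 384 × 352/358.9 ≈ 377 Hz.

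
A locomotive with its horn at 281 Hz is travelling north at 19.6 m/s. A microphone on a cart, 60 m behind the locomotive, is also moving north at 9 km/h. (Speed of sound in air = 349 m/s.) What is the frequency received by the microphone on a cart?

268 Hz

9 km/h = 2.5 m/s.
The microphone on a cart is behind, so the locomotive is moving away from it while the microphone on a cart is moving toward the locomotive.
Both move, so f' = f · (v + v_o)/(v + v_s).
f' = 281 × (349 + 2.5)/(349 + 19.6) = 281 × 351.5/368.6 ≈ 268 Hz.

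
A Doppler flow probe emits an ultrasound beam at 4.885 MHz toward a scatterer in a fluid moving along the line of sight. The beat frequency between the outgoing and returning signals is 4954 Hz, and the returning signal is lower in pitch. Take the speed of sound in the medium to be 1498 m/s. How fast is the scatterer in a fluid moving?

0.76 m/s

Double Doppler shift off a moving reflector: f₂ = f₀ · (v + u)/(v − u) (u > 0 toward emitter).
Returning signal is lower, so f₂ = f₀ − Δf = 4885000 − 4954 = 4880046 Hz.
Rearranging, u = v · (f₂ − f₀)/(f₂ + f₀) = 1498 × -4954/9765046 ≈ -0.76 m/s.
So the scatterer in a fluid is moving at 0.76 m/s away from the emitter.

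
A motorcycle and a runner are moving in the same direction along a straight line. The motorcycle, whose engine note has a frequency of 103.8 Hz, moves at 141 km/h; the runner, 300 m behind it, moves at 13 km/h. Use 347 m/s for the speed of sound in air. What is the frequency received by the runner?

94 Hz

141 km/h = 39.17 m/s; 13 km/h = 3.611 m/s.
The runner is behind, so the motorcycle is moving away from it while the runner is moving toward the motorcycle.
With source receding and observer approaching, f' = f · (v + v_o)/(v + v_s).
f' = 103.8 × (347 + 3.611)/(347 + 39.17) = 103.8 × 350.61/386.17 ≈ 94 Hz.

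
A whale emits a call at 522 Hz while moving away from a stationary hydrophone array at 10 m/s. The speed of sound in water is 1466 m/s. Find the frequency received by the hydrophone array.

Moving source, stationary observer: f' = f · v/(v + v_s) since the source is receding.
f' = 522 × 1466/(1466 + 10) = 522 × 1466/1476 ≈ 518 Hz.

518 Hz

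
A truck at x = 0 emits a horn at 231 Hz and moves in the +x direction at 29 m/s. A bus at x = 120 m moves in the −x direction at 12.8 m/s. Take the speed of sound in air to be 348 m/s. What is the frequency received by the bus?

The observer lies on the +x side, so the source is heading toward the observer and the observer is heading toward the source.
With source approaching and observer approaching, f' = f · (v + v_o)/(v − v_s).
f' = 231 × (348 + 12.8)/(348 − 29) = 231 × 360.8/319 ≈ 261 Hz.

261 Hz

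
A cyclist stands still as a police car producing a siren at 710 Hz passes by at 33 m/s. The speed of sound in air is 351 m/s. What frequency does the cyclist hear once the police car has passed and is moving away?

649 Hz

Receding: f₂ = f · v/(v + v_s) = 710 × 351/384 ≈ 649 Hz.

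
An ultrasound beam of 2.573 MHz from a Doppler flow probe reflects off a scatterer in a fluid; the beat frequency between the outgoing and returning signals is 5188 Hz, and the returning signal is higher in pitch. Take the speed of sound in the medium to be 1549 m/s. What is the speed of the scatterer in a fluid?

Double Doppler shift off a moving reflector: f₂ = f₀ · (v + u)/(v − u) (u > 0 toward emitter).
Returning signal is higher, so f₂ = f₀ + Δf = 2573000 + 5188 = 2578188 Hz.
Rearranging, u = v · (f₂ − f₀)/(f₂ + f₀) = 1549 × 5188/5151188 ≈ 1.56 m/s.
So the scatterer in a fluid is moving at 1.56 m/s toward the emitter.

1.56 m/s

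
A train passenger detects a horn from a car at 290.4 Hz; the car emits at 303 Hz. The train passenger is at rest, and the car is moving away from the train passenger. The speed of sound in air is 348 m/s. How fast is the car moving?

f' = f · v/(v + v_s) ⇒ v_s = v · |1 − f/f'|.
v_s = 348 × |1 − 303/290.4| = 348 × 0.04339 ≈ 15.1 m/s.

15.1 m/s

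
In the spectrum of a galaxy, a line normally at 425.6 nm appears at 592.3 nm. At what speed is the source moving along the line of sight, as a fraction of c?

0.319

λ'/λ₀ = 1.3917 > 1 (redshift), so the source is receding.
λ'/λ₀ = √((1 + β)/(1 − β)) for a receding source ⇒ β = (r² − 1)/(r² + 1) with r = λ'/λ₀.
β = (1.9368 − 1)/(1.9368 + 1) ≈ 0.319.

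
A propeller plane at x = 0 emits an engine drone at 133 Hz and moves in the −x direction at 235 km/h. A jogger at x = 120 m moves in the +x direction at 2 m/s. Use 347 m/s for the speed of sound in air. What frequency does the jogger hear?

111 Hz

235 km/h = 65.28 m/s.
The observer lies on the +x side, so the source is heading away from the observer and the observer is heading away from the source.
With source receding and observer receding, f' = f · (v − v_o)/(v + v_s).
f' = 133 × (347 − 2)/(347 + 65.28) = 133 × 345/412.28 ≈ 111 Hz.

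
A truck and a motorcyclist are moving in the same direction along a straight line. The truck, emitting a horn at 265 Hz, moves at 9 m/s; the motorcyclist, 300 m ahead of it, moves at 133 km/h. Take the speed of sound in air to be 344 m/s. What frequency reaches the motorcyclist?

243 Hz

133 km/h = 36.94 m/s.
The motorcyclist is ahead, so the truck is moving toward it while the motorcyclist is moving away from the truck.
Both move, so f' = f · (v − v_o)/(v − v_s).
f' = 265 × (344 − 36.94)/(344 − 9) = 265 × 307.06/335 ≈ 243 Hz.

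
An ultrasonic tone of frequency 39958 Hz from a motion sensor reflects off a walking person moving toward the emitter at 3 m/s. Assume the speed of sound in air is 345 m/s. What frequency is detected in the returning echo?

40659 Hz

At the walking person (a moving observer), f₁ = f₀ · (v + u)/v = 39958 × 348/345 ≈ 40305 Hz.
The reflection then acts as a moving source: f₂ = f₁ · v/(v − u) ≈ 40659 Hz.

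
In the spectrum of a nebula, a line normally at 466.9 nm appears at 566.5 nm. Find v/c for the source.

λ'/λ₀ = 1.2133 > 1 (redshift), so the source is receding.
λ'/λ₀ = √((1 + β)/(1 − β)) for a receding source ⇒ β = (r² − 1)/(r² + 1) with r = λ'/λ₀.
β = (1.4722 − 1)/(1.4722 + 1) ≈ 0.191.

0.191c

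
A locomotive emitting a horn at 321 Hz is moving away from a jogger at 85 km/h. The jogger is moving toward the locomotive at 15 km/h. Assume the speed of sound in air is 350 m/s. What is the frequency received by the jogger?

85 km/h = 23.61 m/s; 15 km/h = 4.167 m/s.
General Doppler shift: f' = f · (v + v_o)/(v + v_s).
f' = 321 × (350 + 4.167)/(350 + 23.61) = 321 × 354.17/373.61 ≈ 304 Hz.

304 Hz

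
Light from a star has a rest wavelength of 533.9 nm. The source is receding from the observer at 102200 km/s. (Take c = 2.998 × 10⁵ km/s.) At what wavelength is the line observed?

β = v/c = 102200/299800 = 0.3409.
Relativistic Doppler for wavelength: λ' = λ₀ · √((1 + β)/(1 − β)).
λ' = 533.9 × √(1.3409/0.6591) = 533.9 × 1.42633 ≈ 761.5 nm.

761.5 nm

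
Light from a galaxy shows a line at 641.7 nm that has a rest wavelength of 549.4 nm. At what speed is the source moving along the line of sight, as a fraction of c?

0.154

λ'/λ₀ = 1.1680 > 1 (redshift), so the source is receding.
λ'/λ₀ = √((1 + β)/(1 − β)) for a receding source ⇒ β = (r² − 1)/(r² + 1) with r = λ'/λ₀.
β = (1.3642 − 1)/(1.3642 + 1) ≈ 0.154.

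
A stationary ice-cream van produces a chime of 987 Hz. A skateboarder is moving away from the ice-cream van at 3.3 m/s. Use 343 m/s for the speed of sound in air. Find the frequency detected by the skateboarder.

Only the observer moves, away from the source, so f' = f · (v − v_o)/v.
f' = 987 × (343 − 3.3)/343 = 987 × 339.7/343 ≈ 978 Hz.

978 Hz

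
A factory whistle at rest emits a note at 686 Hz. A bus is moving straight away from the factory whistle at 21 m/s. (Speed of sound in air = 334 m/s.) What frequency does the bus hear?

643 Hz

Only the observer moves, away from the source, so f' = f · (v − v_o)/v.
f' = 686 × (334 − 21)/334 = 686 × 313/334 ≈ 643 Hz.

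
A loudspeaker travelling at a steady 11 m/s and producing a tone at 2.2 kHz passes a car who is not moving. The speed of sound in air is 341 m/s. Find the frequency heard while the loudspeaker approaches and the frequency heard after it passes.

2.27 kHz approaching; 2.13 kHz receding

Approaching: f₁ = f · v/(v − v_s) = 2.2 × 341/330 ≈ 2.27 kHz.
Receding: f₂ = f · v/(v + v_s) = 2.2 × 341/352 ≈ 2.13 kHz.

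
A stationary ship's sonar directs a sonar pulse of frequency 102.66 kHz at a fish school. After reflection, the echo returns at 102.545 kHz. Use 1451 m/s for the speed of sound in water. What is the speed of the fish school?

Double Doppler shift off a moving reflector: f₂ = f₀ · (v + u)/(v − u) (u > 0 toward emitter).
Rearranging, u = v · (f₂ − f₀)/(f₂ + f₀) = 1451 × -0.115/205.205 ≈ -0.81 m/s.
So the fish school is moving at 0.81 m/s away from the emitter.

0.81 m/s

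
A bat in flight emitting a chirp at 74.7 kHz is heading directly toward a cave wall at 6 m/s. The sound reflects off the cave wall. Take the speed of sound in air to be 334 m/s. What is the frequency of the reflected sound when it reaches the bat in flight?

77.4 kHz

The cave wall receives the sound from a moving source: f₁ = f₀ · v/(v − v_e) = 74.7 × 334/328 ≈ 76.1 kHz.
On the return leg the bat in flight is a moving observer: f₂ = f₁ · (v + v_e)/v = 76.1 × 340/334 ≈ 77.4 kHz.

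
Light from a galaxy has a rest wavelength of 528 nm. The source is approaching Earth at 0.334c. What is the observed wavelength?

Relativistic Doppler for wavelength: λ' = λ₀ · √((1 − β)/(1 + β)).
λ' = 528 × √(0.6660/1.3340) = 528 × 0.70658 ≈ 373.1 nm.

373.1 nm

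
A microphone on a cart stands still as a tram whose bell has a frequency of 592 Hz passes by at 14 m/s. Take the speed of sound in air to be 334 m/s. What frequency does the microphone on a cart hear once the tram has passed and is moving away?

568 Hz

Receding: f₂ = f · v/(v + v_s) = 592 × 334/348 ≈ 568 Hz.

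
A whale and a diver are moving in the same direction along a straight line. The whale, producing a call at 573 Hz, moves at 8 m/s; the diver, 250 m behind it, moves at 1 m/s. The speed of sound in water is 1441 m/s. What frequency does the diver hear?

570 Hz

The diver is behind, so the whale is moving away from it while the diver is moving toward the whale.
Both move, so f' = f · (v + v_o)/(v + v_s).
f' = 573 × (1441 + 1)/(1441 + 8) = 573 × 1442/1449 ≈ 570 Hz.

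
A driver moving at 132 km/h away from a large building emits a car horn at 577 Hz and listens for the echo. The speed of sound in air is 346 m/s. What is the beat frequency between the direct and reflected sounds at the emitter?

111 Hz

132 km/h = 36.67 m/s.
The large building receives the sound from a moving source: f₁ = f₀ · v/(v + v_e) = 577 × 346/382.67 ≈ 521.7 Hz.
On the return leg the driver is a moving observer: f₂ = f₁ · (v − v_e)/v = 521.7 × 309.33/346 ≈ 466.4 Hz.
Beat against the emitted tone: |f₂ − f₀| = 2v_e·f₀/(v + v_e) = 2 × 36.67 × 577/382.67 ≈ 111 Hz.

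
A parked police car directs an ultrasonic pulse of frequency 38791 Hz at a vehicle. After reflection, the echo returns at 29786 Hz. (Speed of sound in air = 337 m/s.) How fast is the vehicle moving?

44 m/s

Double Doppler shift off a moving reflector: f₂ = f₀ · (v + u)/(v − u) (u > 0 toward emitter).
Rearranging, u = v · (f₂ − f₀)/(f₂ + f₀) = 337 × -9005/68577 ≈ -44 m/s.
So the vehicle is moving at 44 m/s away from the emitter.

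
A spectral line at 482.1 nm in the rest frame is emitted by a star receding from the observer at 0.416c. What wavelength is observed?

750.7 nm

Relativistic Doppler for wavelength: λ' = λ₀ · √((1 + β)/(1 − β)).
λ' = 482.1 × √(1.4160/0.5840) = 482.1 × 1.55713 ≈ 750.7 nm.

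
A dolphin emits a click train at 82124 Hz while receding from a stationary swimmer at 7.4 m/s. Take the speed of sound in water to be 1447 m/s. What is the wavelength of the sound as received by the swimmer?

1.8 cm

With the source moving away from a stationary observer, f' = f · v/(v + v_s).
f' = 82124 × 1447/(1447 + 7.4) ≈ 81706 Hz.
λ' = v/f' = 1447/81706.2 ≈ 1.8 cm.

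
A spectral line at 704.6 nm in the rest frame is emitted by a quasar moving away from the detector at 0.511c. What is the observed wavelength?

1238.6 nm

Relativistic Doppler for wavelength: λ' = λ₀ · √((1 + β)/(1 − β)).
λ' = 704.6 × √(1.5110/0.4890) = 704.6 × 1.75783 ≈ 1238.6 nm.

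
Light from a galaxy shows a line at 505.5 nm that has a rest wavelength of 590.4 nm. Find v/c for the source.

0.154c

λ'/λ₀ = 0.8562 < 1 (blueshift), so the source is approaching.
λ'/λ₀ = √((1 − β)/(1 + β)) for an approaching source ⇒ β = (1 − r²)/(1 + r²) with r = λ'/λ₀.
β = (1 − 0.7331)/(1 + 0.7331) ≈ 0.154.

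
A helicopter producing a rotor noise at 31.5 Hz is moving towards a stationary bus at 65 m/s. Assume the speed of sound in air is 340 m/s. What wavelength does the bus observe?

Moving source, stationary observer: f' = f · v/(v − v_s) since the source is approaching.
f' = 31.5 × 340/(340 − 65) ≈ 38.9 Hz.
λ' = v/f' = 340/38.9455 ≈ 8.73 m.

8.73 m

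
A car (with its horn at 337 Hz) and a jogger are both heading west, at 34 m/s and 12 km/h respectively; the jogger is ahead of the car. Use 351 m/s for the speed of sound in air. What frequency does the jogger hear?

370 Hz

12 km/h = 3.333 m/s.
The jogger is ahead, so the car is moving toward it while the jogger is moving away from the car.
With source approaching and observer receding, f' = f · (v − v_o)/(v − v_s).
f' = 337 × (351 − 3.333)/(351 − 34) = 337 × 347.67/317 ≈ 370 Hz.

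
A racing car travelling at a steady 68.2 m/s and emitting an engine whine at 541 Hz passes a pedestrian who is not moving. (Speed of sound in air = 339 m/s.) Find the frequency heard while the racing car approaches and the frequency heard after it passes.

677 Hz approaching; 450 Hz receding

Approaching: f₁ = f · v/(v − v_s) = 541 × 339/270.8 ≈ 677 Hz.
Receding: f₂ = f · v/(v + v_s) = 541 × 339/407.2 ≈ 450 Hz.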